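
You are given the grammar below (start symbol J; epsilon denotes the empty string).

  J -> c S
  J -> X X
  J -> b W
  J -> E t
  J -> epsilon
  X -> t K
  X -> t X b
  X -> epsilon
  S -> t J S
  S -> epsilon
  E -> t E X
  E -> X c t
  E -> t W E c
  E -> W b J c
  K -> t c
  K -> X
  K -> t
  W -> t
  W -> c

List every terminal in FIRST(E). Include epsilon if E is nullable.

E -> t E X contributes {t}.
From E -> X c t: X nullable, take FIRST(X) ∪ {c} = { c, t }.
E -> t W E c contributes {t}.
From E -> W b J c: add FIRST(W) = { c, t }.
Union: FIRST(E) = { c, t }.

{ c, t }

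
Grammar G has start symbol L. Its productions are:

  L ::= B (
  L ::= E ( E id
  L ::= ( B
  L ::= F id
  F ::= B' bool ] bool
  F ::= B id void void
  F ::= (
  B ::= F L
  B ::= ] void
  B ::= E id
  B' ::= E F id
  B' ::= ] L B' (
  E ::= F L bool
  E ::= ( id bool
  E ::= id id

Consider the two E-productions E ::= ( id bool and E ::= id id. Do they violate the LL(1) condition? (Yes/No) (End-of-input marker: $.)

FIRST(( id bool) = { ( } and FIRST(id id) = { id }.
The FIRST sets are disjoint and neither alternative is nullable — no conflict.

No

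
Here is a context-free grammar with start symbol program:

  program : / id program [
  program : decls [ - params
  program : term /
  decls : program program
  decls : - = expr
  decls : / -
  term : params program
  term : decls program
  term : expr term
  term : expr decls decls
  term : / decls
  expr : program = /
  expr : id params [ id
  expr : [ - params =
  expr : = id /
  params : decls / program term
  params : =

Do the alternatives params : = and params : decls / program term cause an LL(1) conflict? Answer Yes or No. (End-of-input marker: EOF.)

FIRST(=) = { = } and FIRST(decls / program term) = { -, /, =, [, id }.
Both contain =, so the two alternatives are not disjoint — LL(1) conflict.

Yes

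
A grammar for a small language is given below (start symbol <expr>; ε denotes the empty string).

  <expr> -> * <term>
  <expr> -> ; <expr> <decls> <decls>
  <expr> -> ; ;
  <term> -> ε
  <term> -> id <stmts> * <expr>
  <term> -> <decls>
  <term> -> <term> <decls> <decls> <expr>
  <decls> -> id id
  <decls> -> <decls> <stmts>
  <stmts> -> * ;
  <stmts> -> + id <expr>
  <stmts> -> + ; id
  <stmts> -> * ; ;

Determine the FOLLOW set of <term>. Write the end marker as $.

In <expr> -> * <term>: <term> is at the end, add FOLLOW(<expr>) = { $, *, +, ;, id }.
In <term> -> <term> <decls> <decls> <expr>: add FIRST(<decls> <decls> <expr>) = { id }.
Union: FOLLOW(<term>) = { $, *, +, ;, id }.

{ $, *, +, ;, id }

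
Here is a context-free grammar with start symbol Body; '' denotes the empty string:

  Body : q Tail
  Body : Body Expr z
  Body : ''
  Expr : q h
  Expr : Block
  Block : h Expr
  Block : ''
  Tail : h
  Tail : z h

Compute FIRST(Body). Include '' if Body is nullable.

Body : q Tail contributes {q}.
From Body : Body Expr z: Body, Expr nullable, take FIRST(Body) ∪ FIRST(Expr) ∪ {z} = { h, q, z }.
Body : '' contributes ''.
Union: FIRST(Body) = { h, q, z, '' }.

{ h, q, z, '' }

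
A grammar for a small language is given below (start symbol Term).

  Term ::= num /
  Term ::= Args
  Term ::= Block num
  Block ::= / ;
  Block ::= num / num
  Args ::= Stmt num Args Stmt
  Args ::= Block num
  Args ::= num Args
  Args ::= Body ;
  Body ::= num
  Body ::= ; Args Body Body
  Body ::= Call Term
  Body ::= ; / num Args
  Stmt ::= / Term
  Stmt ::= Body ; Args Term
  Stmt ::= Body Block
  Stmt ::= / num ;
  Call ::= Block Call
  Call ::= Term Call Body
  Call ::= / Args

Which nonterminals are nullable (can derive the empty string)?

No nonterminal has an empty production or an RHS whose symbols are all nullable.

{ } (none)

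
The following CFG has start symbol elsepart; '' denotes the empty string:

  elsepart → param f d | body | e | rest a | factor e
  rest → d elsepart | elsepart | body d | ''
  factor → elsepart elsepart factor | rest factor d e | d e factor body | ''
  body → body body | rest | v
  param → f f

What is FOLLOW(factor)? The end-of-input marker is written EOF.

In elsepart → factor e: add FIRST(e) = { e }.
In factor → elsepart elsepart factor: factor is at the end, add FOLLOW(factor) = { a, d, e, f, v }.
In factor → rest factor d e: add FIRST(d e) = { d }.
In factor → d e factor body: add FIRST(body)\{''} = { a, d, e, f, v }.
  Since body is nullable, also add FOLLOW(factor) = { a, d, e, f, v }.
Union: FOLLOW(factor) = { a, d, e, f, v }.

{ a, d, e, f, v }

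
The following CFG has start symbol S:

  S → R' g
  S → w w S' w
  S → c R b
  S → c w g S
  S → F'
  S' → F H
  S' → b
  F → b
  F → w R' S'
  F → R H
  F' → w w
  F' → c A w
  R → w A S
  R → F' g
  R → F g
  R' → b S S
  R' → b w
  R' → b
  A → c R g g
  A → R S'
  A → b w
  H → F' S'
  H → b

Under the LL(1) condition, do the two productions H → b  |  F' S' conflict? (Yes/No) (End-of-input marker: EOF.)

FIRST(b) = { b } and FIRST(F' S') = { c, w }.
The FIRST sets are disjoint and neither alternative is nullable — no conflict.

No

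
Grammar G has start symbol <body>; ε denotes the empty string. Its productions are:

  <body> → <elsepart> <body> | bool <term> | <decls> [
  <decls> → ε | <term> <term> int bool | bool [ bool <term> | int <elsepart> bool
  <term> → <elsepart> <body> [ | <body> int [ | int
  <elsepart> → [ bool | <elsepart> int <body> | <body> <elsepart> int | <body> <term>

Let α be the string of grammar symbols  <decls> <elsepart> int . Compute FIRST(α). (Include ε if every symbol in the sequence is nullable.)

Add FIRST(<decls>)\{ε} = { [, bool, int }; <decls> is nullable, continue.
Add FIRST(<elsepart>) = { [, bool, int }; <elsepart> is not nullable, stop.

{ [, bool, int }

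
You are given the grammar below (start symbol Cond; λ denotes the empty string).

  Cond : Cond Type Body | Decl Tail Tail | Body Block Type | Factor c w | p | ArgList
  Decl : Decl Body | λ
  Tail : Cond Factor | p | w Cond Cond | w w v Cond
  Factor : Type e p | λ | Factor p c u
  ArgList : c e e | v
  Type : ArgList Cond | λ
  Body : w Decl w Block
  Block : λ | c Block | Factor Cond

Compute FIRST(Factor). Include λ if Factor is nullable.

{ c, e, p, v, λ }

From Factor : Type e p: Type nullable, take FIRST(Type) ∪ {e} = { c, e, v }.
Factor : λ contributes λ.
From Factor : Factor p c u: Factor nullable, take FIRST(Factor) ∪ {p} = { c, e, p, v }.
Union: FIRST(Factor) = { c, e, p, v, λ }.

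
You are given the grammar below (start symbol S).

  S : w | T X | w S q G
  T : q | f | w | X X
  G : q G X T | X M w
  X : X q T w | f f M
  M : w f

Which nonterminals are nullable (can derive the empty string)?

No nonterminal has an empty production or an RHS whose symbols are all nullable.

{ } (none)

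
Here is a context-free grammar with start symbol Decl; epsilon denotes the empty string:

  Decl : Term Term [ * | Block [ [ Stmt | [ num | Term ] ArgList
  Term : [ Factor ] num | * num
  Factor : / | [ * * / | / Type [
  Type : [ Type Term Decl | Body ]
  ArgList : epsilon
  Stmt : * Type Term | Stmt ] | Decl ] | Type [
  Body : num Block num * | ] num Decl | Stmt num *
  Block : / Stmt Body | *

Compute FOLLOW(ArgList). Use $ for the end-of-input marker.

In Decl : Term ] ArgList: ArgList is at the end, add FOLLOW(Decl) = { $, *, [, ], num }.
Union: FOLLOW(ArgList) = { $, *, [, ], num }.

{ $, *, [, ], num }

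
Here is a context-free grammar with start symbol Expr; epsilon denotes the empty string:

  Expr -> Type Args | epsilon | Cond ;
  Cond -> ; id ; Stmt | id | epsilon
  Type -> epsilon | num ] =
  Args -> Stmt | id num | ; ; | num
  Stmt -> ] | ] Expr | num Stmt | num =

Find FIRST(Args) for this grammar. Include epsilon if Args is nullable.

From Args -> Stmt: add FIRST(Stmt) = { ], num }.
Args -> id num contributes {id}.
Args -> ; ; contributes {;}.
Args -> num contributes {num}.
Union: FIRST(Args) = { ;, ], id, num }.

{ ;, ], id, num }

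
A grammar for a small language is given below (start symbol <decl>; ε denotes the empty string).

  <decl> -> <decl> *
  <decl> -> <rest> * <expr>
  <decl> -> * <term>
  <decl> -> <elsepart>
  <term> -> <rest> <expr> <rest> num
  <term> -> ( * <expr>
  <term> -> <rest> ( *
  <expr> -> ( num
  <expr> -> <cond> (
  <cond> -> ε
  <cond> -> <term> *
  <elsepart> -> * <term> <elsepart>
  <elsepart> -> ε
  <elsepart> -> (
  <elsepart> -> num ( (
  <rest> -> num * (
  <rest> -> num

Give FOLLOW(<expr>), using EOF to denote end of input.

In <decl> -> <rest> * <expr>: <expr> is at the end, add FOLLOW(<decl>) = { EOF, * }.
In <term> -> <rest> <expr> <rest> num: add FIRST(<rest> num) = { num }.
In <term> -> ( * <expr>: <expr> is at the end, add FOLLOW(<term>) = { EOF, (, *, num }.
Union: FOLLOW(<expr>) = { EOF, (, *, num }.

{ EOF, (, *, num }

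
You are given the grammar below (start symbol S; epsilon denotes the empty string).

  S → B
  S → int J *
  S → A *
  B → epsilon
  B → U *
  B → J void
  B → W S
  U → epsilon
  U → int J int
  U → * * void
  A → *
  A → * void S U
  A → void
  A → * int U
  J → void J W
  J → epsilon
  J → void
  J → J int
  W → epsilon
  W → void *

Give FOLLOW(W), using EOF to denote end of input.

{ EOF, *, int, void }

In B → W S: add FIRST(S)\{epsilon} = { *, int, void }.
  Since S is nullable, also add FOLLOW(B) = { EOF, *, int }.
In J → void J W: W is at the end, add FOLLOW(J) = { *, int, void }.
Union: FOLLOW(W) = { EOF, *, int, void }.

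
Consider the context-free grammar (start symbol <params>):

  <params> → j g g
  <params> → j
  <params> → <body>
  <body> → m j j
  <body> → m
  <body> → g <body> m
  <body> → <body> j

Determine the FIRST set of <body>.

{ g, m }

<body> → m j j contributes {m}.
<body> → m contributes {m}.
<body> → g <body> m contributes {g}.
From <body> → <body> j: add FIRST(<body>) = { g, m }.
Union: FIRST(<body>) = { g, m }.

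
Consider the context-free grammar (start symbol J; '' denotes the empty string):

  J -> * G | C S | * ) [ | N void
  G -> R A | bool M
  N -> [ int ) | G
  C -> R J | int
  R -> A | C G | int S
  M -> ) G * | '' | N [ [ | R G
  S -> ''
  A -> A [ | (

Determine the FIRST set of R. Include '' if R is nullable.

{ (, int }

From R -> A: add FIRST(A) = { ( }.
From R -> C G: add FIRST(C) = { (, int }.
R -> int S contributes {int}.
Union: FIRST(R) = { (, int }.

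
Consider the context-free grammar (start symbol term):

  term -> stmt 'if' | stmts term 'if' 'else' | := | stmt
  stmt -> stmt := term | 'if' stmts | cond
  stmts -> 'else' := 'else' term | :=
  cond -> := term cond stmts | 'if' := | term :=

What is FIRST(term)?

{ 'else', 'if', := }

From term -> stmt 'if': add FIRST(stmt) = { 'else', 'if', := }.
From term -> stmts term 'if' 'else': add FIRST(stmts) = { 'else', := }.
term -> := contributes {:=}.
From term -> stmt: add FIRST(stmt) = { 'else', 'if', := }.
Union: FIRST(term) = { 'else', 'if', := }.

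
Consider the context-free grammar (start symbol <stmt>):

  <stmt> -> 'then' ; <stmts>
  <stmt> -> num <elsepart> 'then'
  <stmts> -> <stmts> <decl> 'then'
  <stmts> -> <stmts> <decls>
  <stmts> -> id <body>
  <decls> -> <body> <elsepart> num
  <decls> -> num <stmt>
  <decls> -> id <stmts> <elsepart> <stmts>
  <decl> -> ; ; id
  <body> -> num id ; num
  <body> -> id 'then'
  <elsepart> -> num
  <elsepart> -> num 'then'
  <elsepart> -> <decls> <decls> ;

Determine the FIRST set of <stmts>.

From <stmts> -> <stmts> <decl> 'then': add FIRST(<stmts>) = { id }.
From <stmts> -> <stmts> <decls>: add FIRST(<stmts>) = { id }.
<stmts> -> id <body> contributes {id}.
Union: FIRST(<stmts>) = { id }.

{ id }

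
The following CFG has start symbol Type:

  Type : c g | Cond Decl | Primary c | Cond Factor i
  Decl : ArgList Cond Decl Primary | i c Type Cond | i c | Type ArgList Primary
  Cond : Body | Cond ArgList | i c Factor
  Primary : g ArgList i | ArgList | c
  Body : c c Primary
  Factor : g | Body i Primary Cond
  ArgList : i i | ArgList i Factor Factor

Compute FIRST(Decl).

{ c, g, i }

From Decl : ArgList Cond Decl Primary: add FIRST(ArgList) = { i }.
Decl : i c Type Cond contributes {i}.
Decl : i c contributes {i}.
From Decl : Type ArgList Primary: add FIRST(Type) = { c, g, i }.
Union: FIRST(Decl) = { c, g, i }.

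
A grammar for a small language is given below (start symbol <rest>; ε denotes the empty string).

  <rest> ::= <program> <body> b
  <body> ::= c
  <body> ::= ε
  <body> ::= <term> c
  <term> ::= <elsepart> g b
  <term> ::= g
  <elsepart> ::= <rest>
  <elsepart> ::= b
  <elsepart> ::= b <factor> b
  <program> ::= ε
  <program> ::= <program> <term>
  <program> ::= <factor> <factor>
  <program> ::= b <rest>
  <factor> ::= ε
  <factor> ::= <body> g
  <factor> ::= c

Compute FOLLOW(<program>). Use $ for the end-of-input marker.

{ b, c, g }

In <rest> ::= <program> <body> b: add FIRST(<body> b) = { b, c, g }.
In <program> ::= <program> <term>: add FIRST(<term>) = { b, c, g }.
Union: FOLLOW(<program>) = { b, c, g }.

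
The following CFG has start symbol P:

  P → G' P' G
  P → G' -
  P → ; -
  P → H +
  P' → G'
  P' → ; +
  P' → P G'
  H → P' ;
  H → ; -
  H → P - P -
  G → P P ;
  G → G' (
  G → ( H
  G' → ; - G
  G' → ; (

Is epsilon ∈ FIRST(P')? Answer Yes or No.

No

No nonterminal in this grammar is nullable.
No production of P' has an RHS whose symbols are all nullable, so P' is not nullable.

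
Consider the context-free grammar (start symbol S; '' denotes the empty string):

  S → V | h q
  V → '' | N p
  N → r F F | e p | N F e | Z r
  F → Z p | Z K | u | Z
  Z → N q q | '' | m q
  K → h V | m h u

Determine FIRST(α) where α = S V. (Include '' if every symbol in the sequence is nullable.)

{ e, h, m, r, '' }

Add FIRST(S)\{''} = { e, h, m, r }; S is nullable, continue.
Add FIRST(V)\{''} = { e, m, r }; V is nullable, continue.
Every symbol is nullable, so include ''.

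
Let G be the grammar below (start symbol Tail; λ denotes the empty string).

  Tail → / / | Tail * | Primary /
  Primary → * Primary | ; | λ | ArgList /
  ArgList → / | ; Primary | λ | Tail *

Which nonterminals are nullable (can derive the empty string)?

Directly nullable (have an λ-production): Primary, ArgList.
No other nonterminal has a production whose RHS symbols are all nullable.

{ ArgList, Primary }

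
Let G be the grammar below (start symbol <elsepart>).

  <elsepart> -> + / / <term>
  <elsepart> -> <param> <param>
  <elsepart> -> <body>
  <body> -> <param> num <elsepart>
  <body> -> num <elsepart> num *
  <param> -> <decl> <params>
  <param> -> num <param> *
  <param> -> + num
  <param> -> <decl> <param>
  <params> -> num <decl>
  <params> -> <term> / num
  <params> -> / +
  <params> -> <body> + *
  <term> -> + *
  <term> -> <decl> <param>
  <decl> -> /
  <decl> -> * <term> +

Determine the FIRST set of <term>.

{ *, +, / }

<term> -> + * contributes {+}.
From <term> -> <decl> <param>: add FIRST(<decl>) = { *, / }.
Union: FIRST(<term>) = { *, +, / }.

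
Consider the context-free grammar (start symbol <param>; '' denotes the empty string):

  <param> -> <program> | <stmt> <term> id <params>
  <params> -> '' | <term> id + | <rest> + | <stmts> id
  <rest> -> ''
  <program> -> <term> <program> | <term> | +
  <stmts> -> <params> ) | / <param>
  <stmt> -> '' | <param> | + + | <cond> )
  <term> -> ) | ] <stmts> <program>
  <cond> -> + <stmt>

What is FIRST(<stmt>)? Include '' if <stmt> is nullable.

<stmt> -> '' contributes ''.
From <stmt> -> <param>: add FIRST(<param>) = { ), +, ] }.
<stmt> -> + + contributes {+}.
From <stmt> -> <cond> ): add FIRST(<cond>) = { + }.
Union: FIRST(<stmt>) = { ), +, ], '' }.

{ ), +, ], '' }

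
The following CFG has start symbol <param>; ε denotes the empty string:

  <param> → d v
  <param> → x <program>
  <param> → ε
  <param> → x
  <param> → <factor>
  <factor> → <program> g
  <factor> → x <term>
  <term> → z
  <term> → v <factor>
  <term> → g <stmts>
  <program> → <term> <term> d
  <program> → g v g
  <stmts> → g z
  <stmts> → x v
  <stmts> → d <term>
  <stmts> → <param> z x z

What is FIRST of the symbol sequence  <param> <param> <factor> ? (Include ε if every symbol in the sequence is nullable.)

{ d, g, v, x, z }

Add FIRST(<param>)\{ε} = { d, g, v, x, z }; <param> is nullable, continue.
Add FIRST(<param>)\{ε} = { d, g, v, x, z }; <param> is nullable, continue.
Add FIRST(<factor>) = { g, v, x, z }; <factor> is not nullable, stop.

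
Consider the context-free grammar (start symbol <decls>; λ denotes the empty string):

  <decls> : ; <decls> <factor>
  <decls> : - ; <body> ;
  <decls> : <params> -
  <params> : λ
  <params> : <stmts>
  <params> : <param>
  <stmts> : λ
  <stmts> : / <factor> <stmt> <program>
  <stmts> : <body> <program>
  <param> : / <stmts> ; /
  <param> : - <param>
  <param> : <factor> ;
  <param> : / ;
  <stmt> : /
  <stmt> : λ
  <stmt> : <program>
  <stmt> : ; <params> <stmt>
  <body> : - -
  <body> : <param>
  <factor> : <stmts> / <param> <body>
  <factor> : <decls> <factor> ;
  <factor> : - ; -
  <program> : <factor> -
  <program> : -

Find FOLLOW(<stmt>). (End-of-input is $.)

In <stmts> : / <factor> <stmt> <program>: add FIRST(<program>) = { -, /, ; }.
In <stmt> : ; <params> <stmt>: <stmt> is at the end, add FOLLOW(<stmt>) = { -, /, ; }.
Union: FOLLOW(<stmt>) = { -, /, ; }.

{ -, /, ; }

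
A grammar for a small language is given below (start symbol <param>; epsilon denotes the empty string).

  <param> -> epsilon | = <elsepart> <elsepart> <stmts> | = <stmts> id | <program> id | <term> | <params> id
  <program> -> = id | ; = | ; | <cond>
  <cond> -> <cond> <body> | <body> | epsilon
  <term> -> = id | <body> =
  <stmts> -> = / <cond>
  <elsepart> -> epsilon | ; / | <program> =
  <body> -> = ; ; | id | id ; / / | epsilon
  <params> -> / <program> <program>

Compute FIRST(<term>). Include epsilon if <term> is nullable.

{ =, id }

<term> -> = id contributes {=}.
From <term> -> <body> =: <body> nullable, take FIRST(<body>) ∪ {=} = { =, id }.
Union: FIRST(<term>) = { =, id }.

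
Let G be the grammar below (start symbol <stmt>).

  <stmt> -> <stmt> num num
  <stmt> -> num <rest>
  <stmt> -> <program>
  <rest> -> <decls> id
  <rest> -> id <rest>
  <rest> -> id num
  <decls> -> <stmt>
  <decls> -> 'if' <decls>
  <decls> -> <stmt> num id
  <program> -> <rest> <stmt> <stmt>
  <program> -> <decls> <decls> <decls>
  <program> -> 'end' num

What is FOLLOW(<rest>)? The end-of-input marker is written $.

{ $, 'end', 'if', id, num }

In <stmt> -> num <rest>: <rest> is at the end, add FOLLOW(<stmt>) = { $, 'end', 'if', id, num }.
In <rest> -> id <rest>: <rest> is at the end, add FOLLOW(<rest>) = { $, 'end', 'if', id, num }.
In <program> -> <rest> <stmt> <stmt>: add FIRST(<stmt> <stmt>) = { 'end', 'if', id, num }.
Union: FOLLOW(<rest>) = { $, 'end', 'if', id, num }.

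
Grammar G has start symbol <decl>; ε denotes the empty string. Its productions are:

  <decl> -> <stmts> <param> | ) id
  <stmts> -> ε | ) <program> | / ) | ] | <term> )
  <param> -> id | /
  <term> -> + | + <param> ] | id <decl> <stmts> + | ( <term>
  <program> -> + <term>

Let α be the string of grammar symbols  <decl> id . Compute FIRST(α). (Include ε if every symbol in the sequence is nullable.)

Add FIRST(<decl>) = { (, ), +, /, ], id }; <decl> is not nullable, stop.

{ (, ), +, /, ], id }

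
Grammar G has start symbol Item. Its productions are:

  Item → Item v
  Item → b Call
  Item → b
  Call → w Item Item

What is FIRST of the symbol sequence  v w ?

{ v }

v is a terminal; add {v} and stop.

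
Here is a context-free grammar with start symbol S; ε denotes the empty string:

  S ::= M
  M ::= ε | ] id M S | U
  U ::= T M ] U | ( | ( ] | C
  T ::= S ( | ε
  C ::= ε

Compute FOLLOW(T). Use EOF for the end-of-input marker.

{ (, ] }

In U ::= T M ] U: add FIRST(M ] U) = { (, ] }.
Union: FOLLOW(T) = { (, ] }.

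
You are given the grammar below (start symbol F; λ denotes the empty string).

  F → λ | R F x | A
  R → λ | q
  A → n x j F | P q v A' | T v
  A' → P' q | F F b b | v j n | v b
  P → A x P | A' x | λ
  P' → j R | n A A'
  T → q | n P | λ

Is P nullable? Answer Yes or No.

Yes

P has an λ-production, so P ⇒ λ.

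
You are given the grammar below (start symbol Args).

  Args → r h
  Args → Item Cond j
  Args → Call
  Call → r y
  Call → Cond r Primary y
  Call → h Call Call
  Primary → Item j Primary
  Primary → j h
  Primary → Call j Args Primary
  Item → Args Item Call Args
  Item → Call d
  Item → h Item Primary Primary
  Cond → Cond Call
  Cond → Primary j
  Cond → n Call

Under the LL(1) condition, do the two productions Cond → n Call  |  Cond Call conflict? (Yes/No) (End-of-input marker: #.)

Yes

FIRST(n Call) = { n } and FIRST(Cond Call) = { h, j, n, r }.
Both contain n, so the two alternatives are not disjoint — LL(1) conflict.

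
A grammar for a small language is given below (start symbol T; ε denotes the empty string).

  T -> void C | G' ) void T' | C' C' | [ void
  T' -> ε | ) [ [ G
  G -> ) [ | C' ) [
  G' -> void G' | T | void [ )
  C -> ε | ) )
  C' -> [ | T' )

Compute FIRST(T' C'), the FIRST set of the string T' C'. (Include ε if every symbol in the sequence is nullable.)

Add FIRST(T')\{ε} = { ) }; T' is nullable, continue.
Add FIRST(C') = { ), [ }; C' is not nullable, stop.

{ ), [ }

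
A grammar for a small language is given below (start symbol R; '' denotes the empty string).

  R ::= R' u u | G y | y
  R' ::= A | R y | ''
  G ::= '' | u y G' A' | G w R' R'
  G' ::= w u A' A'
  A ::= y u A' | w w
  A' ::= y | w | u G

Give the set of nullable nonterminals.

Directly nullable (have an ''-production): R', G.
No other nonterminal has a production whose RHS symbols are all nullable.

{ G, R' }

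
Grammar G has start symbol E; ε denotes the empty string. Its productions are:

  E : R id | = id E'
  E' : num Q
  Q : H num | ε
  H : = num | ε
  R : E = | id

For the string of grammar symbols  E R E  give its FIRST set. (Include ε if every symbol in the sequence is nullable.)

{ =, id }

Add FIRST(E) = { =, id }; E is not nullable, stop.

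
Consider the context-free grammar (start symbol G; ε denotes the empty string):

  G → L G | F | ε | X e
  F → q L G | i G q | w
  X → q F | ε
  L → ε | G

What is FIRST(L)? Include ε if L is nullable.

L → ε contributes ε.
From L → G: add FIRST(G) = { e, i, q, w, ε } (including ε since G is nullable).
Union: FIRST(L) = { e, i, q, w, ε }.

{ e, i, q, w, ε }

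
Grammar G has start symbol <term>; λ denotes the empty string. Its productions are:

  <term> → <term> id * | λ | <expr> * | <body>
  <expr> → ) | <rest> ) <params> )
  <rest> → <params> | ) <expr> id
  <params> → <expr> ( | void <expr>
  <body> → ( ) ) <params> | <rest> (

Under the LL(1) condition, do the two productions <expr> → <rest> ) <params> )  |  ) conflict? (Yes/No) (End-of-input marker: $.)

FIRST(<rest> ) <params> )) = { ), void } and FIRST()) = { ) }.
Both contain ), so the two alternatives are not disjoint — LL(1) conflict.

Yes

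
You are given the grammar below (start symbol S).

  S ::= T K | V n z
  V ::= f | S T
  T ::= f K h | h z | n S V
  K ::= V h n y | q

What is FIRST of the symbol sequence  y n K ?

y is a terminal; add {y} and stop.

{ y }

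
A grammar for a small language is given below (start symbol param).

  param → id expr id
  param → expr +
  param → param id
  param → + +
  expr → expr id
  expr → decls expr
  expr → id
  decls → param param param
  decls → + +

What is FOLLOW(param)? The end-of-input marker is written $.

{ $, +, id }

param is the start symbol, so $ ∈ FOLLOW(param).
In param → param id: add FIRST(id) = { id }.
In decls → param param param: add FIRST(param param) = { +, id }.
In decls → param param param: add FIRST(param) = { +, id }.
In decls → param param param: param is at the end, add FOLLOW(decls) = { +, id }.
Union: FOLLOW(param) = { $, +, id }.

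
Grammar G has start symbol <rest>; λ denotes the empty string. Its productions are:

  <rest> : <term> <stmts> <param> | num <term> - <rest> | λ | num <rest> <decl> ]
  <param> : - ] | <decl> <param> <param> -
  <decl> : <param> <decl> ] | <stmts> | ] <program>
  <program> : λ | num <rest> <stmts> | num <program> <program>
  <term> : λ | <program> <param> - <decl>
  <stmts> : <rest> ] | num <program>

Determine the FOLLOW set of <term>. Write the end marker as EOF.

In <rest> : <term> <stmts> <param>: add FIRST(<stmts> <param>) = { -, ], num }.
In <rest> : num <term> - <rest>: add FIRST(- <rest>) = { - }.
Union: FOLLOW(<term>) = { -, ], num }.

{ -, ], num }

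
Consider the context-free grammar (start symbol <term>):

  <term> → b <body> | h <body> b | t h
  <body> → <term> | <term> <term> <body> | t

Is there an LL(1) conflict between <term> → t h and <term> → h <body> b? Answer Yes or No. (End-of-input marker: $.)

No

FIRST(t h) = { t } and FIRST(h <body> b) = { h }.
The FIRST sets are disjoint and neither alternative is nullable — no conflict.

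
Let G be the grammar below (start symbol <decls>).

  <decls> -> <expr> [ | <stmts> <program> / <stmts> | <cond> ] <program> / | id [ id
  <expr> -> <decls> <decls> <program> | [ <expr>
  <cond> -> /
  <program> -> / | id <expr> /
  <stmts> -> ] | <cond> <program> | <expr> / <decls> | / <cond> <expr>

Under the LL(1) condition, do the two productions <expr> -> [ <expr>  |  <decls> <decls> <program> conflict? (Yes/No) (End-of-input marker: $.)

Yes

FIRST([ <expr>) = { [ } and FIRST(<decls> <decls> <program>) = { /, [, ], id }.
Both contain [, so the two alternatives are not disjoint — LL(1) conflict.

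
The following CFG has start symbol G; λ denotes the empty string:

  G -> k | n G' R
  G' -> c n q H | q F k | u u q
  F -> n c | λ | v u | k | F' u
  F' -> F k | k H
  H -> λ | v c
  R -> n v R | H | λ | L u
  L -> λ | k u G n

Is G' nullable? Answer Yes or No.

No

Nullable nonterminals: F, H, L, R.
No production of G' has an RHS whose symbols are all nullable, so G' is not nullable.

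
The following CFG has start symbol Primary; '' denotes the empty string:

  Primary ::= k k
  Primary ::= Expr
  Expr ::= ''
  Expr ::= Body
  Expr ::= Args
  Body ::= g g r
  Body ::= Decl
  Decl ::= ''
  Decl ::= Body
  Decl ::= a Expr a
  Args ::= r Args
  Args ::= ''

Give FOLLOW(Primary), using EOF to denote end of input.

{ EOF }

Primary is the start symbol, so EOF ∈ FOLLOW(Primary).
Union: FOLLOW(Primary) = { EOF }.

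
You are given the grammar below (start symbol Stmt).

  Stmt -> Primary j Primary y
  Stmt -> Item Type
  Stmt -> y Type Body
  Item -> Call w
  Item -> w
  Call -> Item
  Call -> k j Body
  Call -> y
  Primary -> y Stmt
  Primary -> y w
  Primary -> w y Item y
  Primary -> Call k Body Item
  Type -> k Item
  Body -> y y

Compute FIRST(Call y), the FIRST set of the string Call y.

{ k, w, y }

Add FIRST(Call) = { k, w, y }; Call is not nullable, stop.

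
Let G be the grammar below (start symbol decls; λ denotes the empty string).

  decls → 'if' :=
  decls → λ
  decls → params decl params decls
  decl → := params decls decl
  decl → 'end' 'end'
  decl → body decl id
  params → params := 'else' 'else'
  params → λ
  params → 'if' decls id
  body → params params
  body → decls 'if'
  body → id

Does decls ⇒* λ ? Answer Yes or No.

Yes

decls has an λ-production, so decls ⇒ λ.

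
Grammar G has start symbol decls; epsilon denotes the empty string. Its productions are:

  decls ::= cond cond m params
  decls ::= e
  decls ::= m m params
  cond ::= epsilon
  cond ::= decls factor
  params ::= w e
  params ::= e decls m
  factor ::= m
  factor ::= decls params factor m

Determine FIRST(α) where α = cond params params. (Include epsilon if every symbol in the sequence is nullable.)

{ e, m, w }

Add FIRST(cond)\{epsilon} = { e, m }; cond is nullable, continue.
Add FIRST(params) = { e, w }; params is not nullable, stop.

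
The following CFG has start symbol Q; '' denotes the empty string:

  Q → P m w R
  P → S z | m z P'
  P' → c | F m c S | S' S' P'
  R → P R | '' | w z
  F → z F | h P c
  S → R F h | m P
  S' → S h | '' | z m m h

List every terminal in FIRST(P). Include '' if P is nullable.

From P → S z: add FIRST(S) = { h, m, w, z }.
P → m z P' contributes {m}.
Union: FIRST(P) = { h, m, w, z }.

{ h, m, w, z }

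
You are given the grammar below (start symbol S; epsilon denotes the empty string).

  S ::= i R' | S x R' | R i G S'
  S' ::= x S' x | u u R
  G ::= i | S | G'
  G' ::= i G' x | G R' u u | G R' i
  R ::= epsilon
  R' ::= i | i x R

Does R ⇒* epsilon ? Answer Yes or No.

R has an epsilon-production, so R ⇒ epsilon.

Yes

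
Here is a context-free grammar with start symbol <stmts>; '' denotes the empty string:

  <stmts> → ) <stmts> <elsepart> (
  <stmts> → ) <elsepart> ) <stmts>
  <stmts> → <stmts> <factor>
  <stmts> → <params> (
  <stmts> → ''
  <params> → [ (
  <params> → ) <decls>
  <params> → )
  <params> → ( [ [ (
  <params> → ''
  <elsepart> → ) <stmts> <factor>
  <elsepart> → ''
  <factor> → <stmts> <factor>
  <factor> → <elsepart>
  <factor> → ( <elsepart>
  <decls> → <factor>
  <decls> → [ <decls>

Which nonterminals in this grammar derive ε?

Directly nullable (have an ''-production): <stmts>, <params>, <elsepart>.
<decls> → <factor> with every symbol nullable, so <decls> is nullable.
<factor> → <stmts> <factor> with every symbol nullable, so <factor> is nullable.

{ <decls>, <elsepart>, <factor>, <params>, <stmts> }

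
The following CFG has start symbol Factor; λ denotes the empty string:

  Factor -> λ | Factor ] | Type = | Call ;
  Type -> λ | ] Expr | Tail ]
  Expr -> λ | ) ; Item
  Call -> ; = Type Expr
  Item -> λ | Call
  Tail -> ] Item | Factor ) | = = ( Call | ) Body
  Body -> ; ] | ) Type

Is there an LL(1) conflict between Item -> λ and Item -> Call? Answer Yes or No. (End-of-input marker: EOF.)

Yes

FIRST(λ) = { λ } and FIRST(Call) = { ; }.
The first alternative is nullable and FOLLOW(Item) = { ), ;, =, ] } shares ; with FIRST of the second — conflict.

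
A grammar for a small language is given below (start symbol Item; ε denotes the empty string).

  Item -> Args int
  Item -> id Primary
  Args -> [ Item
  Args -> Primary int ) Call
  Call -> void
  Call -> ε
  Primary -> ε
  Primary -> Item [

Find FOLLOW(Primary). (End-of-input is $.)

{ $, [, int }

In Item -> id Primary: Primary is at the end, add FOLLOW(Item) = { $, [, int }.
In Args -> Primary int ) Call: add FIRST(int ) Call) = { int }.
Union: FOLLOW(Primary) = { $, [, int }.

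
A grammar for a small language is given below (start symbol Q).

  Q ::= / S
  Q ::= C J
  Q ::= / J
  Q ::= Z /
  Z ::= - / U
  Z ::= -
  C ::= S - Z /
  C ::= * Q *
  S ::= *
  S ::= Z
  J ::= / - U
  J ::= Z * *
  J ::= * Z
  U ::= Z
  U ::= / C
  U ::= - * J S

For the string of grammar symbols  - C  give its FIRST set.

{ - }

- is a terminal; add {-} and stop.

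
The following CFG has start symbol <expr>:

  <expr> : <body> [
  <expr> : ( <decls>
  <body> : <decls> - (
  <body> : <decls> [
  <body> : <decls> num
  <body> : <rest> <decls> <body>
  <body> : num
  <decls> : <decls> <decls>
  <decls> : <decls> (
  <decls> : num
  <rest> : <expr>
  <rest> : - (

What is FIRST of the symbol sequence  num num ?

{ num }

num is a terminal; add {num} and stop.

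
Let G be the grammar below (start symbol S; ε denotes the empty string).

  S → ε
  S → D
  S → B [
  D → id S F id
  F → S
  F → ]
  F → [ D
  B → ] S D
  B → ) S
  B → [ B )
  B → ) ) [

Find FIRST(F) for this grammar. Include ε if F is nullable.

From F → S: add FIRST(S) = { ), [, ], id, ε } (including ε since S is nullable).
F → ] contributes {]}.
F → [ D contributes {[}.
Union: FIRST(F) = { ), [, ], id, ε }.

{ ), [, ], id, ε }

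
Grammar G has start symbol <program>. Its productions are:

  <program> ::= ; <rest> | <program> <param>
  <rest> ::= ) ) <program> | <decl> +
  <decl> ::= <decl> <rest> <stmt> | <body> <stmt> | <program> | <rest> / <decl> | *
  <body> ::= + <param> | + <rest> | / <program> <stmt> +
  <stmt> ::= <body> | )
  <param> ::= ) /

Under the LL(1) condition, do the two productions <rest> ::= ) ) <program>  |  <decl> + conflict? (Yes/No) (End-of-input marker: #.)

FIRST() ) <program>) = { ) } and FIRST(<decl> +) = { ), *, +, /, ; }.
Both contain ), so the two alternatives are not disjoint — LL(1) conflict.

Yes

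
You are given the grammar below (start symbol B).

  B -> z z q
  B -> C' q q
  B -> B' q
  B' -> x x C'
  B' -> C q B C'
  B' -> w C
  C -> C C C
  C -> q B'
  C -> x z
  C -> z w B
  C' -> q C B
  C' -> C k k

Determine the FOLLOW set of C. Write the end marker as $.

In B' -> C q B C': add FIRST(q B C') = { q }.
In B' -> w C: C is at the end, add FOLLOW(B') = { k, q, w, x, z }.
In C -> C C C: add FIRST(C C) = { q, x, z }.
In C -> C C C: add FIRST(C) = { q, x, z }.
In C -> C C C: C is at the end, add FOLLOW(C) = { k, q, w, x, z }.
In C' -> q C B: add FIRST(B) = { q, w, x, z }.
In C' -> C k k: add FIRST(k k) = { k }.
Union: FOLLOW(C) = { k, q, w, x, z }.

{ k, q, w, x, z }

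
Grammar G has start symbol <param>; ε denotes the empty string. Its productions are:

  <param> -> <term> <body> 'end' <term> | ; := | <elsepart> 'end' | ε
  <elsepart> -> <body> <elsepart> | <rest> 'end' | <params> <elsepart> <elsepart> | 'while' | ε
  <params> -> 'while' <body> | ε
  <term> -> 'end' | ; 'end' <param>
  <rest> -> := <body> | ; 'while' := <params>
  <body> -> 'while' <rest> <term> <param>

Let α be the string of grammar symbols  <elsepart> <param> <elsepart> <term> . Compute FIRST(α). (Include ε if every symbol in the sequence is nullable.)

{ 'end', 'while', :=, ; }

Add FIRST(<elsepart>)\{ε} = { 'while', :=, ; }; <elsepart> is nullable, continue.
Add FIRST(<param>)\{ε} = { 'end', 'while', :=, ; }; <param> is nullable, continue.
Add FIRST(<elsepart>)\{ε} = { 'while', :=, ; }; <elsepart> is nullable, continue.
Add FIRST(<term>) = { 'end', ; }; <term> is not nullable, stop.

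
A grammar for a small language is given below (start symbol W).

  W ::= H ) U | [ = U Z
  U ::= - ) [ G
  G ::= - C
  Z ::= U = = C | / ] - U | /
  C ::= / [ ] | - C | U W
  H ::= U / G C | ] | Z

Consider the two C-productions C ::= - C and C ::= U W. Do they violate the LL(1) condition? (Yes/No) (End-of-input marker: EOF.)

FIRST(- C) = { - } and FIRST(U W) = { - }.
Both contain -, so the two alternatives are not disjoint — LL(1) conflict.

Yes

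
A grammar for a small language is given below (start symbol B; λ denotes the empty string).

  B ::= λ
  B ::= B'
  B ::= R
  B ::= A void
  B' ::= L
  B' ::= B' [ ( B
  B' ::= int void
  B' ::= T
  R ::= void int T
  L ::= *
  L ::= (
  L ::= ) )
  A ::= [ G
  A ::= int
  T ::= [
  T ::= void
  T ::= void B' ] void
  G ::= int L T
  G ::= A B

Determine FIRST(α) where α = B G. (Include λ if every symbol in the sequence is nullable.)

{ (, ), *, [, int, void }

Add FIRST(B)\{λ} = { (, ), *, [, int, void }; B is nullable, continue.
Add FIRST(G) = { [, int }; G is not nullable, stop.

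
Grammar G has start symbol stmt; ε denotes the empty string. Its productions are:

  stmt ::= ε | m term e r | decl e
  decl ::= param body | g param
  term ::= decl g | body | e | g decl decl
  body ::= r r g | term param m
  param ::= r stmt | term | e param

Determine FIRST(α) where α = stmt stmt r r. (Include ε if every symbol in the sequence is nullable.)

Add FIRST(stmt)\{ε} = { e, g, m, r }; stmt is nullable, continue.
Add FIRST(stmt)\{ε} = { e, g, m, r }; stmt is nullable, continue.
r is a terminal; add {r} and stop.

{ e, g, m, r }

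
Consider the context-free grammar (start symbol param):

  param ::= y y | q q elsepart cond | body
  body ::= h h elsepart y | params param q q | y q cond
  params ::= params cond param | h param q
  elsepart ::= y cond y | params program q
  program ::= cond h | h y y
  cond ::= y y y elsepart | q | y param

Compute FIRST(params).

From params ::= params cond param: add FIRST(params) = { h }.
params ::= h param q contributes {h}.
Union: FIRST(params) = { h }.

{ h }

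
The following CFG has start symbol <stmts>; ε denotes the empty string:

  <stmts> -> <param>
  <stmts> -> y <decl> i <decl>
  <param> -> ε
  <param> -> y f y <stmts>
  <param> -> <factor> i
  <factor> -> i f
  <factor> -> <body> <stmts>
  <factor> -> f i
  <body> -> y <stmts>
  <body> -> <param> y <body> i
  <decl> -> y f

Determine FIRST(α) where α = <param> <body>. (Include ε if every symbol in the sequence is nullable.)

{ f, i, y }

Add FIRST(<param>)\{ε} = { f, i, y }; <param> is nullable, continue.
Add FIRST(<body>) = { f, i, y }; <body> is not nullable, stop.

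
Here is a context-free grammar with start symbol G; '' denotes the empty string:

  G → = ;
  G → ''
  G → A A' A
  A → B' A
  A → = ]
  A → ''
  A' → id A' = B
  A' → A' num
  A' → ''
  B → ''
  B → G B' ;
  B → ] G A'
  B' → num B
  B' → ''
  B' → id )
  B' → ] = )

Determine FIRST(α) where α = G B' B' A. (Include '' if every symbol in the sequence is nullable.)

Add FIRST(G)\{''} = { =, ], id, num }; G is nullable, continue.
Add FIRST(B')\{''} = { ], id, num }; B' is nullable, continue.
Add FIRST(B')\{''} = { ], id, num }; B' is nullable, continue.
Add FIRST(A)\{''} = { =, ], id, num }; A is nullable, continue.
Every symbol is nullable, so include ''.

{ =, ], id, num, '' }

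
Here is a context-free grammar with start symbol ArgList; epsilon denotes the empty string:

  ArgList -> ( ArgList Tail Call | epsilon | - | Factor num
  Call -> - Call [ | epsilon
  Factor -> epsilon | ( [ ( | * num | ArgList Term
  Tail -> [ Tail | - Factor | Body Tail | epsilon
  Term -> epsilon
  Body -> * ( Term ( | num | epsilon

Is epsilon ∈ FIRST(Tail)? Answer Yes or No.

Yes

Tail has an epsilon-production, so Tail ⇒ epsilon.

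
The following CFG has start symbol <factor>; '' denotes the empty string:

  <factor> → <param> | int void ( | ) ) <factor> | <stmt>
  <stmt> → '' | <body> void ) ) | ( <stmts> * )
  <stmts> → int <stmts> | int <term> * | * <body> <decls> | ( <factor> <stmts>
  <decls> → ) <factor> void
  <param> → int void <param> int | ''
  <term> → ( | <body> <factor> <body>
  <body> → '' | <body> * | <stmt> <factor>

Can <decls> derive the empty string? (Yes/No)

No

Nullable nonterminals: <body>, <factor>, <param>, <stmt>, <term>.
No production of <decls> has an RHS whose symbols are all nullable, so <decls> is not nullable.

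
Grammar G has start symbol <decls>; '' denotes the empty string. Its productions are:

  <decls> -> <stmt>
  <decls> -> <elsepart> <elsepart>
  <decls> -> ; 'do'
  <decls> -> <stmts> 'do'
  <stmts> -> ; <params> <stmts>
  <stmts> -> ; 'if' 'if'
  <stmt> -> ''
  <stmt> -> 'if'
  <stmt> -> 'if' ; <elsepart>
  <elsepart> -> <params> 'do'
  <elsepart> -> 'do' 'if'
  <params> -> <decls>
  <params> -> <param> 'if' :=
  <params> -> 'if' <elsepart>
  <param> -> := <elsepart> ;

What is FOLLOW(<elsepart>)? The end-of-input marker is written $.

In <decls> -> <elsepart> <elsepart>: add FIRST(<elsepart>) = { 'do', 'if', :=, ; }.
In <decls> -> <elsepart> <elsepart>: <elsepart> is at the end, add FOLLOW(<decls>) = { $, 'do', ; }.
In <stmt> -> 'if' ; <elsepart>: <elsepart> is at the end, add FOLLOW(<stmt>) = { $, 'do', ; }.
In <params> -> 'if' <elsepart>: <elsepart> is at the end, add FOLLOW(<params>) = { 'do', ; }.
In <param> -> := <elsepart> ;: add FIRST(;) = { ; }.
Union: FOLLOW(<elsepart>) = { $, 'do', 'if', :=, ; }.

{ $, 'do', 'if', :=, ; }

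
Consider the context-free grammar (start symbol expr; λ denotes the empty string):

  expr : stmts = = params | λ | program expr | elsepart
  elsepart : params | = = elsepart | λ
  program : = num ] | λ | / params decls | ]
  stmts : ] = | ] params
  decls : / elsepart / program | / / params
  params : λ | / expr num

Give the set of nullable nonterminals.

Directly nullable (have an λ-production): expr, elsepart, program, params.
No other nonterminal has a production whose RHS symbols are all nullable.

{ elsepart, expr, params, program }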